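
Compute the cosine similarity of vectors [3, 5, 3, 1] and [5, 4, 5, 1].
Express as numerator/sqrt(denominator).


dot = 51. |a|^2 = 44, |b|^2 = 67. cos = 51/sqrt(2948).

51/sqrt(2948)


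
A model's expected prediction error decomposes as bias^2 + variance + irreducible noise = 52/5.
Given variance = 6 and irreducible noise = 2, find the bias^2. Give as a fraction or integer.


Total error = bias^2 + variance + irreducible noise. So bias^2 = 52/5 - 6 - 2 = 12/5.

12/5


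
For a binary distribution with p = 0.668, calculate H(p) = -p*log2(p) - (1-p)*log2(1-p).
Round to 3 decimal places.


H = -0.668*log2(0.668) - 0.332*log2(0.332) = 0.917.

0.917


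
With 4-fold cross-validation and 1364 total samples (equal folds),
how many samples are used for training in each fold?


Each validation fold has 1364/4 = 341 samples. Training set = 1364 - 341 = 1023.

1023


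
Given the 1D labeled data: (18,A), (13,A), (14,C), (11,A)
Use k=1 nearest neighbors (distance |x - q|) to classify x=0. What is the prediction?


Distances: |18-0|=18, |13-0|=13, |14-0|=14, |11-0|=11. 1 nearest: (11,A). Counts: {'A': 1}. Majority class: A.

A


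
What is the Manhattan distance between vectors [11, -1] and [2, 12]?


d = sum of absolute differences: |11-2|=9 + |-1-12|=13 = 22.

22


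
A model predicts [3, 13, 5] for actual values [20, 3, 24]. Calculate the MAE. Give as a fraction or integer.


MAE = (1/3) * (|20-3|=17 + |3-13|=10 + |24-5|=19). Sum = 46. MAE = 46/3.

46/3


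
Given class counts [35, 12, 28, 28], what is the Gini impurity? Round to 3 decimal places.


Total = 103. Proportions: 35/103, 12/103, 28/103, 28/103. sum(p_i^2) = 0.2768. Gini = 1 - 0.2768 = 0.7232, which rounds to 0.723.

0.723


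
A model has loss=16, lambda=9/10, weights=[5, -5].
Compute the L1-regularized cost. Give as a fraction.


L1 norm = sum(|w|) = 10. J = 16 + 9/10 * 10 = 25.

25


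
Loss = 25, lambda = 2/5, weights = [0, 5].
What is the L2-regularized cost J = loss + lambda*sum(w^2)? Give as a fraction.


L2 sq norm = sum(w^2) = 25. J = 25 + 2/5 * 25 = 35.

35


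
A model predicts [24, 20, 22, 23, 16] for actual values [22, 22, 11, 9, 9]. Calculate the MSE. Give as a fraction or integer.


MSE = (1/5) * ((22-24)^2=4 + (22-20)^2=4 + (11-22)^2=121 + (9-23)^2=196 + (9-16)^2=49). Sum = 374. MSE = 374/5.

374/5


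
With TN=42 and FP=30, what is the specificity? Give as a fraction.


Specificity = TN / (TN + FP) = 42 / 72 = 7/12.

7/12


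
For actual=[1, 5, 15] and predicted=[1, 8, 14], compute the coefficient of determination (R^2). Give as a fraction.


Mean(y) = 7. SS_res = 10. SS_tot = 104. R^2 = 1 - 10/(104) = 47/52.

47/52


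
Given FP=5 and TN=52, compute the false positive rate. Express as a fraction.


FPR = FP / (FP + TN) = 5 / 57 = 5/57.

5/57


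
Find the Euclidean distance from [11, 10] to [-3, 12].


d = sqrt(sum of squared differences). (11--3)^2=196, (10-12)^2=4. Sum = 200.

sqrt(200)


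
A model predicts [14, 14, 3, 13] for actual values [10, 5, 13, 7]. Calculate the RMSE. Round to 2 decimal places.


MSE = 58.2500. RMSE = sqrt(58.2500) = 7.63.

7.63


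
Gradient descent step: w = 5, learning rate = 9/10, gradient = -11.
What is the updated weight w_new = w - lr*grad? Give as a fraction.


w_new = 5 - 9/10 * -11 = 5 - -99/10 = 149/10.

149/10


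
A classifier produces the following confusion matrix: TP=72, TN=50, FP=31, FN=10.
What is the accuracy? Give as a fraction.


Accuracy = (TP + TN) / (TP + TN + FP + FN) = (72 + 50) / 163 = 122/163.

122/163


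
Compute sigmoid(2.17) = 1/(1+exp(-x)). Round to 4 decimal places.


sigma(2.17) = 1/(1+e^(-2.17)) = 1/(1+0.114178) = 1/1.114178 = 0.8975.

0.8975


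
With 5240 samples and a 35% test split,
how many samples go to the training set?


Test set = 5240 * 35% = 1834. Training set = 5240 - 1834 = 3406.

3406


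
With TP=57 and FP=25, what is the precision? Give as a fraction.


Precision = TP / (TP + FP) = 57 / 82 = 57/82.

57/82


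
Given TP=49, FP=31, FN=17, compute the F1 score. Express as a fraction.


Precision = 49/80 = 49/80. Recall = 49/66 = 49/66. F1 = 2*P*R/(P+R) = 49/73.

49/73


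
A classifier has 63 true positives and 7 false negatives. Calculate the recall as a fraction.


Recall = TP / (TP + FN) = 63 / 70 = 9/10.

9/10


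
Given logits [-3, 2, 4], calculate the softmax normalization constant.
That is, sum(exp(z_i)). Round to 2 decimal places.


Denom = e^-3=0.0498 + e^2=7.3891 + e^4=54.5982. Sum = 62.0371, which rounds to 62.04.

62.04


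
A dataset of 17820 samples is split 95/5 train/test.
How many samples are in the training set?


Test set = 17820 * 5% = 891. Training set = 17820 - 891 = 16929.

16929


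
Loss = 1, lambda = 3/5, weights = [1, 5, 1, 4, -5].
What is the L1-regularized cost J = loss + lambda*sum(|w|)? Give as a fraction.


L1 norm = sum(|w|) = 16. J = 1 + 3/5 * 16 = 53/5.

53/5


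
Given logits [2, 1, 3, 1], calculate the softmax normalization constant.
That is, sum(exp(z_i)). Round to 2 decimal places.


Denom = e^2=7.3891 + e^1=2.7183 + e^3=20.0855 + e^1=2.7183. Sum = 32.9112, which rounds to 32.91.

32.91


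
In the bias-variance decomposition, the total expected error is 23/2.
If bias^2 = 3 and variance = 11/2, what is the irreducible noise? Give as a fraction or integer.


Total error = bias^2 + variance + irreducible noise. So irreducible noise = 23/2 - 3 - 11/2 = 3.

3


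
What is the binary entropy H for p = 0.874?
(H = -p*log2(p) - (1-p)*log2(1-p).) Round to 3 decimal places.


H = -0.874*log2(0.874) - 0.126*log2(0.126) = 0.546.

0.546


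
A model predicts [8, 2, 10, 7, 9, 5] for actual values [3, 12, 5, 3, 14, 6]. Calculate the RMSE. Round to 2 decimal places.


MSE = 32.0000. RMSE = sqrt(32.0000) = 5.66.

5.66


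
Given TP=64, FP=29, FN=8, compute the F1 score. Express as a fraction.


Precision = 64/93 = 64/93. Recall = 64/72 = 8/9. F1 = 2*P*R/(P+R) = 128/165.

128/165


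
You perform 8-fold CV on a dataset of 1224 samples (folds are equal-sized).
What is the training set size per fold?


Each validation fold has 1224/8 = 153 samples. Training set = 1224 - 153 = 1071.

1071


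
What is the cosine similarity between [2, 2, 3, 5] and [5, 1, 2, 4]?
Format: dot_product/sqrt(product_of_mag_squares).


dot = 38. |a|^2 = 42, |b|^2 = 46. cos = 38/sqrt(1932).

38/sqrt(1932)


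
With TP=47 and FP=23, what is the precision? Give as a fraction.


Precision = TP / (TP + FP) = 47 / 70 = 47/70.

47/70


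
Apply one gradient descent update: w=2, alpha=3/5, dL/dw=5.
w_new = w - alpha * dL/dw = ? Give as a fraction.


w_new = 2 - 3/5 * 5 = 2 - 3 = -1.

-1


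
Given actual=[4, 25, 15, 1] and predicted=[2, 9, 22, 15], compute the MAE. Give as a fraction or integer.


MAE = (1/4) * (|4-2|=2 + |25-9|=16 + |15-22|=7 + |1-15|=14). Sum = 39. MAE = 39/4.

39/4


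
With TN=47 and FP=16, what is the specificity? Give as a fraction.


Specificity = TN / (TN + FP) = 47 / 63 = 47/63.

47/63


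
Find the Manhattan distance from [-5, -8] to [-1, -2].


d = sum of absolute differences: |-5--1|=4 + |-8--2|=6 = 10.

10


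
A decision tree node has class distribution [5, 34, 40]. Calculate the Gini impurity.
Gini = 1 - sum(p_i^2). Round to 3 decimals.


Total = 79. Proportions: 5/79, 34/79, 40/79. sum(p_i^2) = 0.4456. Gini = 1 - 0.4456 = 0.5544, which rounds to 0.554.

0.554


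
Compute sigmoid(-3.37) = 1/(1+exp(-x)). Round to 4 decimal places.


sigma(-3.37) = 1/(1+e^(3.37)) = 1/(1+29.078527) = 1/30.078527 = 0.0332.

0.0332


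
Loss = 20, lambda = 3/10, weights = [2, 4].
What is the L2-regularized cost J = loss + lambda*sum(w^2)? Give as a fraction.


L2 sq norm = sum(w^2) = 20. J = 20 + 3/10 * 20 = 26.

26


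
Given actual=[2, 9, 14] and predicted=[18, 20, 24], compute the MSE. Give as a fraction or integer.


MSE = (1/3) * ((2-18)^2=256 + (9-20)^2=121 + (14-24)^2=100). Sum = 477. MSE = 159.

159


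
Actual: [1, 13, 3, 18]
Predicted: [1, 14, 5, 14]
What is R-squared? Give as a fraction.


Mean(y) = 35/4. SS_res = 21. SS_tot = 787/4. R^2 = 1 - 21/(787/4) = 703/787.

703/787


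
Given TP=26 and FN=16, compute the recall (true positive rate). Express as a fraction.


Recall = TP / (TP + FN) = 26 / 42 = 13/21.

13/21


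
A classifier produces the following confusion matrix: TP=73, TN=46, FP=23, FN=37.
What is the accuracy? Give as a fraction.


Accuracy = (TP + TN) / (TP + TN + FP + FN) = (73 + 46) / 179 = 119/179.

119/179


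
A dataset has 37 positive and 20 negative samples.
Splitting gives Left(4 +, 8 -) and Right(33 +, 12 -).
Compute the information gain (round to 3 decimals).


H(parent) = 0.9348. H(left) = 0.9183, H(right) = 0.8366. Weighted = (12/57)*0.9183 + (45/57)*0.8366 = 0.8538. IG = 0.9348 - 0.8538 = 0.0810, which rounds to 0.081.

0.081


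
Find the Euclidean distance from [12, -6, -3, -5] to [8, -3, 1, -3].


d = sqrt(sum of squared differences). (12-8)^2=16, (-6--3)^2=9, (-3-1)^2=16, (-5--3)^2=4. Sum = 45.

sqrt(45)


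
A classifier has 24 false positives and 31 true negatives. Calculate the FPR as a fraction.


FPR = FP / (FP + TN) = 24 / 55 = 24/55.

24/55


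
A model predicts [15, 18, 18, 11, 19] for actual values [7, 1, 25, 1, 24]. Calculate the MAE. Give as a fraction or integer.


MAE = (1/5) * (|7-15|=8 + |1-18|=17 + |25-18|=7 + |1-11|=10 + |24-19|=5). Sum = 47. MAE = 47/5.

47/5


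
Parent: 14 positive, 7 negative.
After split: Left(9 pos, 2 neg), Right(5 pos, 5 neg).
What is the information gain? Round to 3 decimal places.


H(parent) = 0.9183. H(left) = 0.6840, H(right) = 1.0000. Weighted = (11/21)*0.6840 + (10/21)*1.0000 = 0.8345. IG = 0.9183 - 0.8345 = 0.0838, which rounds to 0.084.

0.084


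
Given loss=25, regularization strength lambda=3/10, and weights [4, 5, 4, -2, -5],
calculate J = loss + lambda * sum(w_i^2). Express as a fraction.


L2 sq norm = sum(w^2) = 86. J = 25 + 3/10 * 86 = 254/5.

254/5


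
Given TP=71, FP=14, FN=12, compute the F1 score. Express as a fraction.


Precision = 71/85 = 71/85. Recall = 71/83 = 71/83. F1 = 2*P*R/(P+R) = 71/84.

71/84


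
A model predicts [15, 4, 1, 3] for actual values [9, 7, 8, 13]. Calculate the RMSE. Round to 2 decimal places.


MSE = 48.5000. RMSE = sqrt(48.5000) = 6.96.

6.96


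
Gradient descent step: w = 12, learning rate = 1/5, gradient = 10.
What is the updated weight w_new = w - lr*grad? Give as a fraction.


w_new = 12 - 1/5 * 10 = 12 - 2 = 10.

10


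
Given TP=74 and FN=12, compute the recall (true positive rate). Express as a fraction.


Recall = TP / (TP + FN) = 74 / 86 = 37/43.

37/43


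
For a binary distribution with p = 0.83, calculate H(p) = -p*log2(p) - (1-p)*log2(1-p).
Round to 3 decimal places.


H = -0.83*log2(0.83) - 0.17*log2(0.17) = 0.658.

0.658


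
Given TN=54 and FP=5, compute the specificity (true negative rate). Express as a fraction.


Specificity = TN / (TN + FP) = 54 / 59 = 54/59.

54/59


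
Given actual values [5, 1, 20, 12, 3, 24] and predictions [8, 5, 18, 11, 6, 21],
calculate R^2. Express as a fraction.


Mean(y) = 65/6. SS_res = 48. SS_tot = 2705/6. R^2 = 1 - 48/(2705/6) = 2417/2705.

2417/2705


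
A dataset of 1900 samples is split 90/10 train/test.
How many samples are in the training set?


Test set = 1900 * 10% = 190. Training set = 1900 - 190 = 1710.

1710


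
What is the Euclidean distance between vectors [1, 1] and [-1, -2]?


d = sqrt(sum of squared differences). (1--1)^2=4, (1--2)^2=9. Sum = 13.

sqrt(13)


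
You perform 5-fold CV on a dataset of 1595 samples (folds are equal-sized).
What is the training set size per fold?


Each validation fold has 1595/5 = 319 samples. Training set = 1595 - 319 = 1276.

1276


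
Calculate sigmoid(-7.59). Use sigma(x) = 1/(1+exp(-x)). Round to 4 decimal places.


sigma(-7.59) = 1/(1+e^(7.59)) = 1/(1+1978.313514) = 1/1979.313514 = 0.0005.

0.0005


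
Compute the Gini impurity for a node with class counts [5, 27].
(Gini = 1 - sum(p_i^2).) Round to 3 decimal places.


Total = 32. Proportions: 5/32, 27/32. sum(p_i^2) = 0.7363. Gini = 1 - 0.7363 = 0.2637, which rounds to 0.264.

0.264


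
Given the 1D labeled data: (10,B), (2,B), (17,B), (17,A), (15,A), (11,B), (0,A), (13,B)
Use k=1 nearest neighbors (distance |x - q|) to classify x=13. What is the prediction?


Distances: |10-13|=3, |2-13|=11, |17-13|=4, |17-13|=4, |15-13|=2, |11-13|=2, |0-13|=13, |13-13|=0. 1 nearest: (13,B). Counts: {'B': 1}. Majority class: B.

B


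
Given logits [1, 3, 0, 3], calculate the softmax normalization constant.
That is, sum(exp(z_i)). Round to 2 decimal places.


Denom = e^1=2.7183 + e^3=20.0855 + e^0=1.0000 + e^3=20.0855. Sum = 43.8893, which rounds to 43.89.

43.89


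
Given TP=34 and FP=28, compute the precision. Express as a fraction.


Precision = TP / (TP + FP) = 34 / 62 = 17/31.

17/31


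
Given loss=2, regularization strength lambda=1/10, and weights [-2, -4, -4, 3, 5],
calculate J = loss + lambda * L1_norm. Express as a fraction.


L1 norm = sum(|w|) = 18. J = 2 + 1/10 * 18 = 19/5.

19/5


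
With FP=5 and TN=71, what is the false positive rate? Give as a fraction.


FPR = FP / (FP + TN) = 5 / 76 = 5/76.

5/76


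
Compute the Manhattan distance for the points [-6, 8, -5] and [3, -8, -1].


d = sum of absolute differences: |-6-3|=9 + |8--8|=16 + |-5--1|=4 = 29.

29


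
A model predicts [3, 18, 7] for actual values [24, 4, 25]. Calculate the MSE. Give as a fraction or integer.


MSE = (1/3) * ((24-3)^2=441 + (4-18)^2=196 + (25-7)^2=324). Sum = 961. MSE = 961/3.

961/3


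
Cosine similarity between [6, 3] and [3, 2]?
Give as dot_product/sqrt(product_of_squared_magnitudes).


dot = 24. |a|^2 = 45, |b|^2 = 13. cos = 24/sqrt(585).

24/sqrt(585)


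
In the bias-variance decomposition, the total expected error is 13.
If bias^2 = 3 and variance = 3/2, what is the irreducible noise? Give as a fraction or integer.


Total error = bias^2 + variance + irreducible noise. So irreducible noise = 13 - 3 - 3/2 = 17/2.

17/2


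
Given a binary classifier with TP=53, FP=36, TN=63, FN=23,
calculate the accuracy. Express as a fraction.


Accuracy = (TP + TN) / (TP + TN + FP + FN) = (53 + 63) / 175 = 116/175.

116/175


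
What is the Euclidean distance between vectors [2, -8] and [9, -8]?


d = sqrt(sum of squared differences). (2-9)^2=49, (-8--8)^2=0. Sum = 49.

7


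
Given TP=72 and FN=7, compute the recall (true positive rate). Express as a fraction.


Recall = TP / (TP + FN) = 72 / 79 = 72/79.

72/79


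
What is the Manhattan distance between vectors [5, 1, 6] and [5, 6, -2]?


d = sum of absolute differences: |5-5|=0 + |1-6|=5 + |6--2|=8 = 13.

13


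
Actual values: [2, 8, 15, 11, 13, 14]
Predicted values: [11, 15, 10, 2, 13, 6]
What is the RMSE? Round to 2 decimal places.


MSE = 50.0000. RMSE = sqrt(50.0000) = 7.07.

7.07


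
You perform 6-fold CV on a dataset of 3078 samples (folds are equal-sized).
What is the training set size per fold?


Each validation fold has 3078/6 = 513 samples. Training set = 3078 - 513 = 2565.

2565


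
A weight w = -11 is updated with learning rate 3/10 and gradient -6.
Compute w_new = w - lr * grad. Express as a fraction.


w_new = -11 - 3/10 * -6 = -11 - -9/5 = -46/5.

-46/5


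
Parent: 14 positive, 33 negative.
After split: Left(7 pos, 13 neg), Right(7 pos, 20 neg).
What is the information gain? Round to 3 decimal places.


H(parent) = 0.8787. H(left) = 0.9341, H(right) = 0.8256. Weighted = (20/47)*0.9341 + (27/47)*0.8256 = 0.8718. IG = 0.8787 - 0.8718 = 0.0069, which rounds to 0.007.

0.007


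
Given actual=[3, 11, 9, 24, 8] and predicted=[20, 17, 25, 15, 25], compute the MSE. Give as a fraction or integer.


MSE = (1/5) * ((3-20)^2=289 + (11-17)^2=36 + (9-25)^2=256 + (24-15)^2=81 + (8-25)^2=289). Sum = 951. MSE = 951/5.

951/5


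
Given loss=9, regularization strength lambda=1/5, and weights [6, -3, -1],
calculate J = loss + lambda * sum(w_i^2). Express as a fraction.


L2 sq norm = sum(w^2) = 46. J = 9 + 1/5 * 46 = 91/5.

91/5


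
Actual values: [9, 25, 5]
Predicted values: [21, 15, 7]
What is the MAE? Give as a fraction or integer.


MAE = (1/3) * (|9-21|=12 + |25-15|=10 + |5-7|=2). Sum = 24. MAE = 8.

8


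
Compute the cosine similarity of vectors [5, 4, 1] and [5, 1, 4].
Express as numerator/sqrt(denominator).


dot = 33. |a|^2 = 42, |b|^2 = 42. cos = 33/sqrt(1764).

33/sqrt(1764)


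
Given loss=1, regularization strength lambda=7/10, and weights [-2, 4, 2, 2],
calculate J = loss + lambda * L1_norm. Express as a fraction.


L1 norm = sum(|w|) = 10. J = 1 + 7/10 * 10 = 8.

8


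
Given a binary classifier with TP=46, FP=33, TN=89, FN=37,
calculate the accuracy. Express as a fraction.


Accuracy = (TP + TN) / (TP + TN + FP + FN) = (46 + 89) / 205 = 27/41.

27/41


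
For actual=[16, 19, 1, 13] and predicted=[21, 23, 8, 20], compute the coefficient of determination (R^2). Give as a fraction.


Mean(y) = 49/4. SS_res = 139. SS_tot = 747/4. R^2 = 1 - 139/(747/4) = 191/747.

191/747


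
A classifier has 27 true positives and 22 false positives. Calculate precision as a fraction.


Precision = TP / (TP + FP) = 27 / 49 = 27/49.

27/49


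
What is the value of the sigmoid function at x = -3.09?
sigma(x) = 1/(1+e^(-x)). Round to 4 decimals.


sigma(-3.09) = 1/(1+e^(3.09)) = 1/(1+21.977078) = 1/22.977078 = 0.0435.

0.0435


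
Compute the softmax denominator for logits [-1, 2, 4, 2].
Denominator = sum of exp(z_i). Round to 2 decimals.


Denom = e^-1=0.3679 + e^2=7.3891 + e^4=54.5982 + e^2=7.3891. Sum = 69.7443, which rounds to 69.74.

69.74


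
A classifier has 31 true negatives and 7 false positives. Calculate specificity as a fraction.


Specificity = TN / (TN + FP) = 31 / 38 = 31/38.

31/38


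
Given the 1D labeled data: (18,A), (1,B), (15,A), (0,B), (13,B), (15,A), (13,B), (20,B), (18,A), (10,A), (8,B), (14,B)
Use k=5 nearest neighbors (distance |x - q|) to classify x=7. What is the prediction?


Distances: |18-7|=11, |1-7|=6, |15-7|=8, |0-7|=7, |13-7|=6, |15-7|=8, |13-7|=6, |20-7|=13, |18-7|=11, |10-7|=3, |8-7|=1, |14-7|=7. 5 nearest: (8,B), (10,A), (1,B), (13,B), (13,B). Counts: {'B': 4, 'A': 1}. Majority class: B.

B


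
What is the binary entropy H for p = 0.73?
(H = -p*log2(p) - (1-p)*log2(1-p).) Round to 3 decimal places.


H = -0.73*log2(0.73) - 0.27*log2(0.27) = 0.841.

0.841


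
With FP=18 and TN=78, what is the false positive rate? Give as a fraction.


FPR = FP / (FP + TN) = 18 / 96 = 3/16.

3/16


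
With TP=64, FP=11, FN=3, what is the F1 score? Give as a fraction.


Precision = 64/75 = 64/75. Recall = 64/67 = 64/67. F1 = 2*P*R/(P+R) = 64/71.

64/71


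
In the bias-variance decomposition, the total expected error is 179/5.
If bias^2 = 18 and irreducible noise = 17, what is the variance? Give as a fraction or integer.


Total error = bias^2 + variance + irreducible noise. So variance = 179/5 - 18 - 17 = 4/5.

4/5


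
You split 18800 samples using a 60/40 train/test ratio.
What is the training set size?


Test set = 18800 * 40% = 7520. Training set = 18800 - 7520 = 11280.

11280


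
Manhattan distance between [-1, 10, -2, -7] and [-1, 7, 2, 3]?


d = sum of absolute differences: |-1--1|=0 + |10-7|=3 + |-2-2|=4 + |-7-3|=10 = 17.

17


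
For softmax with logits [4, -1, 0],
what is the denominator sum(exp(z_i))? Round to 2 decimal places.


Denom = e^4=54.5982 + e^-1=0.3679 + e^0=1.0000. Sum = 55.9661, which rounds to 55.97.

55.97


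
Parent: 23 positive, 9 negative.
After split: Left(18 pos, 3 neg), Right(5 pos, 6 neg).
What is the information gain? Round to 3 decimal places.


H(parent) = 0.8571. H(left) = 0.5917, H(right) = 0.9940. Weighted = (21/32)*0.5917 + (11/32)*0.9940 = 0.7300. IG = 0.8571 - 0.7300 = 0.1271, which rounds to 0.127.

0.127


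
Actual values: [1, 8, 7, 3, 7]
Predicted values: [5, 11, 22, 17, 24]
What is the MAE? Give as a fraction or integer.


MAE = (1/5) * (|1-5|=4 + |8-11|=3 + |7-22|=15 + |3-17|=14 + |7-24|=17). Sum = 53. MAE = 53/5.

53/5


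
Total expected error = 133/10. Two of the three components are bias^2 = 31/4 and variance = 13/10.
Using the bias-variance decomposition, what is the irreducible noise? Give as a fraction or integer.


Total error = bias^2 + variance + irreducible noise. So irreducible noise = 133/10 - 31/4 - 13/10 = 17/4.

17/4


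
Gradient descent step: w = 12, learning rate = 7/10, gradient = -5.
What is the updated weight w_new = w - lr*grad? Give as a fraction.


w_new = 12 - 7/10 * -5 = 12 - -7/2 = 31/2.

31/2


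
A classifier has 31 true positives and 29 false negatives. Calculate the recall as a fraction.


Recall = TP / (TP + FN) = 31 / 60 = 31/60.

31/60


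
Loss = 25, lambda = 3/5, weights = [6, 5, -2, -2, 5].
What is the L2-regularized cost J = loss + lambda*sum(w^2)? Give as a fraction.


L2 sq norm = sum(w^2) = 94. J = 25 + 3/5 * 94 = 407/5.

407/5


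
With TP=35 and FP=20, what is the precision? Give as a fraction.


Precision = TP / (TP + FP) = 35 / 55 = 7/11.

7/11


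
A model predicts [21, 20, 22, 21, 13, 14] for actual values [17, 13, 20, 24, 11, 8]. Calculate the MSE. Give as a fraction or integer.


MSE = (1/6) * ((17-21)^2=16 + (13-20)^2=49 + (20-22)^2=4 + (24-21)^2=9 + (11-13)^2=4 + (8-14)^2=36). Sum = 118. MSE = 59/3.

59/3


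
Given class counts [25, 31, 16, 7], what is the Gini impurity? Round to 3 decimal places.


Total = 79. Proportions: 25/79, 31/79, 16/79, 7/79. sum(p_i^2) = 0.3030. Gini = 1 - 0.3030 = 0.6970, which rounds to 0.697.

0.697


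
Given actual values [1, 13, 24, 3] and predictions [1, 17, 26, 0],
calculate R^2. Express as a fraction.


Mean(y) = 41/4. SS_res = 29. SS_tot = 1339/4. R^2 = 1 - 29/(1339/4) = 1223/1339.

1223/1339


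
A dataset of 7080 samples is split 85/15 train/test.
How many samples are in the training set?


Test set = 7080 * 15% = 1062. Training set = 7080 - 1062 = 6018.

6018


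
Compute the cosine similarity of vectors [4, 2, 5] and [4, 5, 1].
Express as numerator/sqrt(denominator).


dot = 31. |a|^2 = 45, |b|^2 = 42. cos = 31/sqrt(1890).

31/sqrt(1890)


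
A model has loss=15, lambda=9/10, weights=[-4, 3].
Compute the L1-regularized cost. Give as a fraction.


L1 norm = sum(|w|) = 7. J = 15 + 9/10 * 7 = 213/10.

213/10


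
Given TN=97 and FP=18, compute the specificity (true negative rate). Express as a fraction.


Specificity = TN / (TN + FP) = 97 / 115 = 97/115.

97/115


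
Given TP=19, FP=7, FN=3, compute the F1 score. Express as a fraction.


Precision = 19/26 = 19/26. Recall = 19/22 = 19/22. F1 = 2*P*R/(P+R) = 19/24.

19/24


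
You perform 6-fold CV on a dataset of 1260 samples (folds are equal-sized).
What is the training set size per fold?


Each validation fold has 1260/6 = 210 samples. Training set = 1260 - 210 = 1050.

1050


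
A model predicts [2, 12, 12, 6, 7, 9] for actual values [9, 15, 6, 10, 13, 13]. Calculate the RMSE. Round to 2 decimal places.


MSE = 27.0000. RMSE = sqrt(27.0000) = 5.20.

5.20


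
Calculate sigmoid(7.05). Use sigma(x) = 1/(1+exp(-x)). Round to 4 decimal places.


sigma(7.05) = 1/(1+e^(-7.05)) = 1/(1+0.000867) = 1/1.000867 = 0.9991.

0.9991


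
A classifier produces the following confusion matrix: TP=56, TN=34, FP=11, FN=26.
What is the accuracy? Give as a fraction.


Accuracy = (TP + TN) / (TP + TN + FP + FN) = (56 + 34) / 127 = 90/127.

90/127


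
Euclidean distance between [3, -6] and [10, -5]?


d = sqrt(sum of squared differences). (3-10)^2=49, (-6--5)^2=1. Sum = 50.

sqrt(50)


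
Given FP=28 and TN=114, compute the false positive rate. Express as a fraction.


FPR = FP / (FP + TN) = 28 / 142 = 14/71.

14/71


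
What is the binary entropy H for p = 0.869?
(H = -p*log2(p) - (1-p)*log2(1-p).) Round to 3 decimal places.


H = -0.869*log2(0.869) - 0.131*log2(0.131) = 0.560.

0.560


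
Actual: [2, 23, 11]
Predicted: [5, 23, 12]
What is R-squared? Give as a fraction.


Mean(y) = 12. SS_res = 10. SS_tot = 222. R^2 = 1 - 10/(222) = 106/111.

106/111


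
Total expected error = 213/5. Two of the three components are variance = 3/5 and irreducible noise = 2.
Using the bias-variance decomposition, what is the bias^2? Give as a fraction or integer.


Total error = bias^2 + variance + irreducible noise. So bias^2 = 213/5 - 3/5 - 2 = 40.

40


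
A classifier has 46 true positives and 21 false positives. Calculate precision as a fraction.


Precision = TP / (TP + FP) = 46 / 67 = 46/67.

46/67


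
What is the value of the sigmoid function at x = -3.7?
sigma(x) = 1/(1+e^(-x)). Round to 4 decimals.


sigma(-3.7) = 1/(1+e^(3.7)) = 1/(1+40.447304) = 1/41.447304 = 0.0241.

0.0241


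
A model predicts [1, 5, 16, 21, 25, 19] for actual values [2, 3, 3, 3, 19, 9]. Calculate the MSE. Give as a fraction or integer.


MSE = (1/6) * ((2-1)^2=1 + (3-5)^2=4 + (3-16)^2=169 + (3-21)^2=324 + (19-25)^2=36 + (9-19)^2=100). Sum = 634. MSE = 317/3.

317/3


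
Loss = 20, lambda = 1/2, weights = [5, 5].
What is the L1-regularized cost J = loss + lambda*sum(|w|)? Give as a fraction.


L1 norm = sum(|w|) = 10. J = 20 + 1/2 * 10 = 25.

25


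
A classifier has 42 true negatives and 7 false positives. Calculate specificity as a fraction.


Specificity = TN / (TN + FP) = 42 / 49 = 6/7.

6/7


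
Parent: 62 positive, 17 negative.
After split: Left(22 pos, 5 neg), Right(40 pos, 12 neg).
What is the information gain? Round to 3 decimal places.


H(parent) = 0.7513. H(left) = 0.6913, H(right) = 0.7793. Weighted = (27/79)*0.6913 + (52/79)*0.7793 = 0.7492. IG = 0.7513 - 0.7492 = 0.0021, which rounds to 0.002.

0.002


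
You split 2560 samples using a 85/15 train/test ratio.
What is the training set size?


Test set = 2560 * 15% = 384. Training set = 2560 - 384 = 2176.

2176


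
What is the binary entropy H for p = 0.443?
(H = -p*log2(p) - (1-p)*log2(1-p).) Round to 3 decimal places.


H = -0.443*log2(0.443) - 0.557*log2(0.557) = 0.991.

0.991


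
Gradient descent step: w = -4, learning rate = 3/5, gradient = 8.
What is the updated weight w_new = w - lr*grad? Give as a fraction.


w_new = -4 - 3/5 * 8 = -4 - 24/5 = -44/5.

-44/5


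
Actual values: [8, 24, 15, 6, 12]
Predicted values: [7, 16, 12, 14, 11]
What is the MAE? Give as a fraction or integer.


MAE = (1/5) * (|8-7|=1 + |24-16|=8 + |15-12|=3 + |6-14|=8 + |12-11|=1). Sum = 21. MAE = 21/5.

21/5


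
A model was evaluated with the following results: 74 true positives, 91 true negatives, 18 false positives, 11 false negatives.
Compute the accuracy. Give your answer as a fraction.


Accuracy = (TP + TN) / (TP + TN + FP + FN) = (74 + 91) / 194 = 165/194.

165/194


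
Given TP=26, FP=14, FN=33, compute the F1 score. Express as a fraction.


Precision = 26/40 = 13/20. Recall = 26/59 = 26/59. F1 = 2*P*R/(P+R) = 52/99.

52/99


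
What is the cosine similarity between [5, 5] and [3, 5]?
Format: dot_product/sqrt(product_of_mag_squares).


dot = 40. |a|^2 = 50, |b|^2 = 34. cos = 40/sqrt(1700).

40/sqrt(1700)


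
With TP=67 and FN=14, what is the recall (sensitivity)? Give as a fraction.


Recall = TP / (TP + FN) = 67 / 81 = 67/81.

67/81


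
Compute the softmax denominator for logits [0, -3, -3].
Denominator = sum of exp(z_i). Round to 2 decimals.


Denom = e^0=1.0000 + e^-3=0.0498 + e^-3=0.0498. Sum = 1.0996, which rounds to 1.10.

1.10


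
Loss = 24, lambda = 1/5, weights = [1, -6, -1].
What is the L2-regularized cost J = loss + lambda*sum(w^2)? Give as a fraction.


L2 sq norm = sum(w^2) = 38. J = 24 + 1/5 * 38 = 158/5.

158/5


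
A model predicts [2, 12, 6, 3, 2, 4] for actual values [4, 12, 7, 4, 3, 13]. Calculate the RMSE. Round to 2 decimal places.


MSE = 14.6667. RMSE = sqrt(14.6667) = 3.83.

3.83


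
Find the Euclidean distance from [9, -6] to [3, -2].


d = sqrt(sum of squared differences). (9-3)^2=36, (-6--2)^2=16. Sum = 52.

sqrt(52)


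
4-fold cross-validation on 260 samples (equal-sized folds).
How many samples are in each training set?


Each validation fold has 260/4 = 65 samples. Training set = 260 - 65 = 195.

195


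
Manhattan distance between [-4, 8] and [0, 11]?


d = sum of absolute differences: |-4-0|=4 + |8-11|=3 = 7.

7


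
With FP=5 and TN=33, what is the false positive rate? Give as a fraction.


FPR = FP / (FP + TN) = 5 / 38 = 5/38.

5/38


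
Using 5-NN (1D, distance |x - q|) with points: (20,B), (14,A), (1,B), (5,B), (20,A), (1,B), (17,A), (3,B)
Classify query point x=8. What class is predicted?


Distances: |20-8|=12, |14-8|=6, |1-8|=7, |5-8|=3, |20-8|=12, |1-8|=7, |17-8|=9, |3-8|=5. 5 nearest: (5,B), (3,B), (14,A), (1,B), (1,B). Counts: {'B': 4, 'A': 1}. Majority class: B.

B


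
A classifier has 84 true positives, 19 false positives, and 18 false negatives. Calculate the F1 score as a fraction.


Precision = 84/103 = 84/103. Recall = 84/102 = 14/17. F1 = 2*P*R/(P+R) = 168/205.

168/205


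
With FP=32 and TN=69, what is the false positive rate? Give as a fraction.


FPR = FP / (FP + TN) = 32 / 101 = 32/101.

32/101


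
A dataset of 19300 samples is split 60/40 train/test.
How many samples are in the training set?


Test set = 19300 * 40% = 7720. Training set = 19300 - 7720 = 11580.

11580


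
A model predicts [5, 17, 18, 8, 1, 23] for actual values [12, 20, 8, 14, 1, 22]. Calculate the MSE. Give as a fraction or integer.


MSE = (1/6) * ((12-5)^2=49 + (20-17)^2=9 + (8-18)^2=100 + (14-8)^2=36 + (1-1)^2=0 + (22-23)^2=1). Sum = 195. MSE = 65/2.

65/2


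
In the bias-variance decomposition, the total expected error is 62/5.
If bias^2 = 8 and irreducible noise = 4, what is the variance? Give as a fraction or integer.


Total error = bias^2 + variance + irreducible noise. So variance = 62/5 - 8 - 4 = 2/5.

2/5


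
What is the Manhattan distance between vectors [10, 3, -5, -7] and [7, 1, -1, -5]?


d = sum of absolute differences: |10-7|=3 + |3-1|=2 + |-5--1|=4 + |-7--5|=2 = 11.

11


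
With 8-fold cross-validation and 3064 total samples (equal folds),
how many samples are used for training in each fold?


Each validation fold has 3064/8 = 383 samples. Training set = 3064 - 383 = 2681.

2681


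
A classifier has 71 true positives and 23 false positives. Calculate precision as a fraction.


Precision = TP / (TP + FP) = 71 / 94 = 71/94.

71/94


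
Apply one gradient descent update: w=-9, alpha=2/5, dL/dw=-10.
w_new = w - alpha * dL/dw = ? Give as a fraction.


w_new = -9 - 2/5 * -10 = -9 - -4 = -5.

-5


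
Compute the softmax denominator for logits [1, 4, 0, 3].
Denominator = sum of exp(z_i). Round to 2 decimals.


Denom = e^1=2.7183 + e^4=54.5982 + e^0=1.0000 + e^3=20.0855. Sum = 78.4020, which rounds to 78.40.

78.40


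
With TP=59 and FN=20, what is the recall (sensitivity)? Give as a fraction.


Recall = TP / (TP + FN) = 59 / 79 = 59/79.

59/79


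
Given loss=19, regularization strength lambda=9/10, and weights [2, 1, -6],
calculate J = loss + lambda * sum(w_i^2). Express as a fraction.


L2 sq norm = sum(w^2) = 41. J = 19 + 9/10 * 41 = 559/10.

559/10


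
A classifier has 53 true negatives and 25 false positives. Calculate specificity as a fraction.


Specificity = TN / (TN + FP) = 53 / 78 = 53/78.

53/78


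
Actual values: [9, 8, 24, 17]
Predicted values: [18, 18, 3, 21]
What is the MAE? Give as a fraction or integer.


MAE = (1/4) * (|9-18|=9 + |8-18|=10 + |24-3|=21 + |17-21|=4). Sum = 44. MAE = 11.

11


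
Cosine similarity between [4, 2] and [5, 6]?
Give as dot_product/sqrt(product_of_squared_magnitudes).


dot = 32. |a|^2 = 20, |b|^2 = 61. cos = 32/sqrt(1220).

32/sqrt(1220)


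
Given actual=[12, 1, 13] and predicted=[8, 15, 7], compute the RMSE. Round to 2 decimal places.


MSE = 82.6667. RMSE = sqrt(82.6667) = 9.09.

9.09


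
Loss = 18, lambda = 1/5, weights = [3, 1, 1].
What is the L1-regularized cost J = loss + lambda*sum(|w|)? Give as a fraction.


L1 norm = sum(|w|) = 5. J = 18 + 1/5 * 5 = 19.

19


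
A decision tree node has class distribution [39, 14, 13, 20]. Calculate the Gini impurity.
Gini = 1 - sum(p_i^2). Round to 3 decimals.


Total = 86. Proportions: 39/86, 14/86, 13/86, 20/86. sum(p_i^2) = 0.3091. Gini = 1 - 0.3091 = 0.6909, which rounds to 0.691.

0.691


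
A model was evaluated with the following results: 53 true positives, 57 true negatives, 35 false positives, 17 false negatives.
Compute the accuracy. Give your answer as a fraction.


Accuracy = (TP + TN) / (TP + TN + FP + FN) = (53 + 57) / 162 = 55/81.

55/81


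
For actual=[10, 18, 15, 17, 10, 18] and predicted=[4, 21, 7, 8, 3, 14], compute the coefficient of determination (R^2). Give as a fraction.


Mean(y) = 44/3. SS_res = 255. SS_tot = 214/3. R^2 = 1 - 255/(214/3) = -551/214.

-551/214


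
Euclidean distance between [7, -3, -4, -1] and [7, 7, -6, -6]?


d = sqrt(sum of squared differences). (7-7)^2=0, (-3-7)^2=100, (-4--6)^2=4, (-1--6)^2=25. Sum = 129.

sqrt(129)


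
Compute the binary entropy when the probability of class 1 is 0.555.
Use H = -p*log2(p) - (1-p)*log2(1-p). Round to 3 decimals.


H = -0.555*log2(0.555) - 0.445*log2(0.445) = 0.991.

0.991


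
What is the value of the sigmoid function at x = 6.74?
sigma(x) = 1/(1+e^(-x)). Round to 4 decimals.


sigma(6.74) = 1/(1+e^(-6.74)) = 1/(1+0.001183) = 1/1.001183 = 0.9988.

0.9988


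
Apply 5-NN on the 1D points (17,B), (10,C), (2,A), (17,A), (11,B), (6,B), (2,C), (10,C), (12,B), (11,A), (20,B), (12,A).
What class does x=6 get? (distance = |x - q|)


Distances: |17-6|=11, |10-6|=4, |2-6|=4, |17-6|=11, |11-6|=5, |6-6|=0, |2-6|=4, |10-6|=4, |12-6|=6, |11-6|=5, |20-6|=14, |12-6|=6. 5 nearest: (6,B), (2,A), (10,C), (2,C), (10,C). Counts: {'B': 1, 'A': 1, 'C': 3}. Majority class: C.

C


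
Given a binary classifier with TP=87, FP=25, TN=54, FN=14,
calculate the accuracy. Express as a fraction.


Accuracy = (TP + TN) / (TP + TN + FP + FN) = (87 + 54) / 180 = 47/60.

47/60


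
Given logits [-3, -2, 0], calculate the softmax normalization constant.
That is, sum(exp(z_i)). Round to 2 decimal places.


Denom = e^-3=0.0498 + e^-2=0.1353 + e^0=1.0000. Sum = 1.1851, which rounds to 1.19.

1.19


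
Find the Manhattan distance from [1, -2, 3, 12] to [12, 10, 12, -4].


d = sum of absolute differences: |1-12|=11 + |-2-10|=12 + |3-12|=9 + |12--4|=16 = 48.

48


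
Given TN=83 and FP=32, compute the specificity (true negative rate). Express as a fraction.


Specificity = TN / (TN + FP) = 83 / 115 = 83/115.

83/115


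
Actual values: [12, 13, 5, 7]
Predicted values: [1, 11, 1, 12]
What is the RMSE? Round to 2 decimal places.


MSE = 41.5000. RMSE = sqrt(41.5000) = 6.44.

6.44


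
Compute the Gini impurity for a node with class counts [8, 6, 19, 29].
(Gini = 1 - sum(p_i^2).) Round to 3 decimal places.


Total = 62. Proportions: 8/62, 6/62, 19/62, 29/62. sum(p_i^2) = 0.3387. Gini = 1 - 0.3387 = 0.6613, which rounds to 0.661.

0.661


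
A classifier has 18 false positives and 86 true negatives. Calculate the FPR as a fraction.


FPR = FP / (FP + TN) = 18 / 104 = 9/52.

9/52


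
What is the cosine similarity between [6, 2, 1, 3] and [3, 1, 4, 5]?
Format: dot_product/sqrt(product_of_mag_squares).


dot = 39. |a|^2 = 50, |b|^2 = 51. cos = 39/sqrt(2550).

39/sqrt(2550)


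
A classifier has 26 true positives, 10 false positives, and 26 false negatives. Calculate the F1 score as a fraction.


Precision = 26/36 = 13/18. Recall = 26/52 = 1/2. F1 = 2*P*R/(P+R) = 13/22.

13/22


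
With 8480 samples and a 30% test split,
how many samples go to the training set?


Test set = 8480 * 30% = 2544. Training set = 8480 - 2544 = 5936.

5936


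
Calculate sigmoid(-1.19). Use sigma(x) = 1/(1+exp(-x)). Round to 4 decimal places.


sigma(-1.19) = 1/(1+e^(1.19)) = 1/(1+3.287081) = 1/4.287081 = 0.2333.

0.2333


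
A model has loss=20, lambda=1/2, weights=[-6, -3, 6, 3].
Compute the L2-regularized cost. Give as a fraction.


L2 sq norm = sum(w^2) = 90. J = 20 + 1/2 * 90 = 65.

65


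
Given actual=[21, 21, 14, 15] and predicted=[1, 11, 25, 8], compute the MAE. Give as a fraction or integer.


MAE = (1/4) * (|21-1|=20 + |21-11|=10 + |14-25|=11 + |15-8|=7). Sum = 48. MAE = 12.

12


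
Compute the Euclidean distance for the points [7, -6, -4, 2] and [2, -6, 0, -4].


d = sqrt(sum of squared differences). (7-2)^2=25, (-6--6)^2=0, (-4-0)^2=16, (2--4)^2=36. Sum = 77.

sqrt(77)


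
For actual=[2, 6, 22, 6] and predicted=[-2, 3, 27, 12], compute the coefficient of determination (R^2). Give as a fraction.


Mean(y) = 9. SS_res = 86. SS_tot = 236. R^2 = 1 - 86/(236) = 75/118.

75/118


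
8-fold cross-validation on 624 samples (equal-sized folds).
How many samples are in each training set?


Each validation fold has 624/8 = 78 samples. Training set = 624 - 78 = 546.

546


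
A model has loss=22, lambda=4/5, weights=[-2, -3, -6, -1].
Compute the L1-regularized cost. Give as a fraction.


L1 norm = sum(|w|) = 12. J = 22 + 4/5 * 12 = 158/5.

158/5


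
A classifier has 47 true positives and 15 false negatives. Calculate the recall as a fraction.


Recall = TP / (TP + FN) = 47 / 62 = 47/62.

47/62


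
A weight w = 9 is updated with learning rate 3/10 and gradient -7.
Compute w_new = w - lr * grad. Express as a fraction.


w_new = 9 - 3/10 * -7 = 9 - -21/10 = 111/10.

111/10


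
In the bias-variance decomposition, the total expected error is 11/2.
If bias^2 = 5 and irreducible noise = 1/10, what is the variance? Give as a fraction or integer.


Total error = bias^2 + variance + irreducible noise. So variance = 11/2 - 5 - 1/10 = 2/5.

2/5


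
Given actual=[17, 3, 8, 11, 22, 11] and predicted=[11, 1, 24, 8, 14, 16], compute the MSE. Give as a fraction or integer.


MSE = (1/6) * ((17-11)^2=36 + (3-1)^2=4 + (8-24)^2=256 + (11-8)^2=9 + (22-14)^2=64 + (11-16)^2=25). Sum = 394. MSE = 197/3.

197/3


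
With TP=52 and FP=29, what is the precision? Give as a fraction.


Precision = TP / (TP + FP) = 52 / 81 = 52/81.

52/81


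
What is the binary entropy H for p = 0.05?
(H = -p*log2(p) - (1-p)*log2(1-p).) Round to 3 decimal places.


H = -0.05*log2(0.05) - 0.95*log2(0.95) = 0.286.

0.286


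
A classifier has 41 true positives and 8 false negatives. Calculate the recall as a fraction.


Recall = TP / (TP + FN) = 41 / 49 = 41/49.

41/49


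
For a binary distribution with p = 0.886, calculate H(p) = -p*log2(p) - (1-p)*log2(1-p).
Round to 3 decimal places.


H = -0.886*log2(0.886) - 0.114*log2(0.114) = 0.512.

0.512


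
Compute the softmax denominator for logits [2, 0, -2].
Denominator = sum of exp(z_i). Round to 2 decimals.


Denom = e^2=7.3891 + e^0=1.0000 + e^-2=0.1353. Sum = 8.5244, which rounds to 8.52.

8.52


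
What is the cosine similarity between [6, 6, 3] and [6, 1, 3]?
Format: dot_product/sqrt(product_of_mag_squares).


dot = 51. |a|^2 = 81, |b|^2 = 46. cos = 51/sqrt(3726).

51/sqrt(3726)


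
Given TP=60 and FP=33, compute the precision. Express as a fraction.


Precision = TP / (TP + FP) = 60 / 93 = 20/31.

20/31


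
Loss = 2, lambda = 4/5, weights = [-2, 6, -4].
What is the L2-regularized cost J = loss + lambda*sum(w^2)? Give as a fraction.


L2 sq norm = sum(w^2) = 56. J = 2 + 4/5 * 56 = 234/5.

234/5
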